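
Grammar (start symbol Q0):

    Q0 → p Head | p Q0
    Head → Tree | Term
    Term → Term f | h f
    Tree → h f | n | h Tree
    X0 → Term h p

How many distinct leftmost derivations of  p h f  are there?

2

Parse trees for p h f:
  [Q0 p [Head [Tree h f]]]
  [Q0 p [Head [Term h f]]]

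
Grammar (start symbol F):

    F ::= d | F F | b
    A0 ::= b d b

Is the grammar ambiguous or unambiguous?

Ambiguous

Witness: b b b

Derivation 1: F ⇒ F F ⇒ F F F ⇒ b F F ⇒ b b F ⇒ b b b
Derivation 2: F ⇒ F F ⇒ b F ⇒ b F F ⇒ b b F ⇒ b b b

Two distinct leftmost derivations for the same string.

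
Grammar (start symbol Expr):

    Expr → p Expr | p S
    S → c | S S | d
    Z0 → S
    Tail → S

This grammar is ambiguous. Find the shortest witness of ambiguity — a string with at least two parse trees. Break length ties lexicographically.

length 2: no string has ≥2 trees
length 3: no string has ≥2 trees
length 4: p c c c has 2 parse trees

Two derivations of p c c c:
  Expr ⇒ p S ⇒ p S S ⇒ p c S ⇒ p c S S ⇒ p c c S ⇒ p c c c
  Expr ⇒ p S ⇒ p S S ⇒ p S S S ⇒ p c S S ⇒ p c c S ⇒ p c c c

p c c c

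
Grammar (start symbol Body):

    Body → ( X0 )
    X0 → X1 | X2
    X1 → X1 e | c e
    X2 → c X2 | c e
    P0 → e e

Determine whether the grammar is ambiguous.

Ambiguous

Witness: ( c e )

Derivation 1: Body ⇒ ( X0 ) ⇒ ( X1 ) ⇒ ( c e )
Derivation 2: Body ⇒ ( X0 ) ⇒ ( X2 ) ⇒ ( c e )

Two distinct leftmost derivations for the same string.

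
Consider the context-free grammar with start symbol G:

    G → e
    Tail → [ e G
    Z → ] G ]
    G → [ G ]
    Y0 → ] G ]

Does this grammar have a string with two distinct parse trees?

Unambiguous

(Y0, Z, Tail are unreachable from G, so their rules don't affect L(G).) Each string is a nest of matched brackets around a single atom. An opening bracket forces the recursive rule; an atom forces the base rule.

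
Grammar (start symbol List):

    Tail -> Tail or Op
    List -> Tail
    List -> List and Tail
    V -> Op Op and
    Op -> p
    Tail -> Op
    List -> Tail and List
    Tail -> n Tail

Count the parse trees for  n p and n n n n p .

Parse trees for n p and n n n n p:
  [List [List [Tail n [Tail [Op p]]]] and [Tail n [Tail n [Tail n [Tail n [Tail [Op p]]]]]]]
  [List [Tail n [Tail [Op p]]] and [List [Tail n [Tail n [Tail n [Tail n [Tail [Op p]]]]]]]]

2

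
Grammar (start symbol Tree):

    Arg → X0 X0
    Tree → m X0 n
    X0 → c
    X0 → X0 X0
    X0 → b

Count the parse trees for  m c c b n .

2

Parse trees for m c c b n:
  [Tree m [X0 [X0 c] [X0 [X0 c] [X0 b]]] n]
  [Tree m [X0 [X0 [X0 c] [X0 c]] [X0 b]] n]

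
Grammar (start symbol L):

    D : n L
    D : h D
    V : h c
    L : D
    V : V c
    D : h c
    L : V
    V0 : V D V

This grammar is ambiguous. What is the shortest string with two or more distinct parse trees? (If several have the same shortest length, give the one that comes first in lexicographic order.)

length 2: h c has 2 parse trees

Two derivations of h c:
  L ⇒ D ⇒ h c
  L ⇒ V ⇒ h c

h c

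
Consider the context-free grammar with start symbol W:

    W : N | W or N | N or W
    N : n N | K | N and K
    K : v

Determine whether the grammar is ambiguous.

Ambiguous

Witness: v or v

Derivation 1: W ⇒ W or N ⇒ N or N ⇒ K or N ⇒ v or N ⇒ v or K ⇒ v or v
Derivation 2: W ⇒ N or W ⇒ K or W ⇒ v or W ⇒ v or N ⇒ v or K ⇒ v or v

Two distinct leftmost derivations for the same string.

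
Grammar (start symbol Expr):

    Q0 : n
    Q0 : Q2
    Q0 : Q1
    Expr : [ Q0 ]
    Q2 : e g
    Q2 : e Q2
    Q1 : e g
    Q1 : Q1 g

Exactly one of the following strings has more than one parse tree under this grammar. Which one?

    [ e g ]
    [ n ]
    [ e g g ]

[ e g ]: 2 trees
[ n ]: 1 tree
[ e g g ]: 1 tree

[ e g ]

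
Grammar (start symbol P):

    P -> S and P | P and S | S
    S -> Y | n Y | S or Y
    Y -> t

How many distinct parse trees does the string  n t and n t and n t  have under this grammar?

4

Parse trees for n t and n t and n t:
  [P [S n [Y t]] and [P [S n [Y t]] and [P [S n [Y t]]]]]
  [P [S n [Y t]] and [P [P [S n [Y t]]] and [S n [Y t]]]]
  [P [P [S n [Y t]] and [P [S n [Y t]]]] and [S n [Y t]]]
  [P [P [P [S n [Y t]]] and [S n [Y t]]] and [S n [Y t]]]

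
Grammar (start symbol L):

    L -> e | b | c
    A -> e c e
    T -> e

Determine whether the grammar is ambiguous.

Unambiguous

(A, T are unreachable from L, so their rules don't affect L(L).) Each reachable nonterminal has at most one production per leading terminal, and all productions are right-linear; the derivation is determined token-by-token.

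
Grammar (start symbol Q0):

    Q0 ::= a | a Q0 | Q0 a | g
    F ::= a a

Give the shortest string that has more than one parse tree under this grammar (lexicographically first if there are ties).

length 1: no string has ≥2 trees
length 2: a a has 2 parse trees

Two derivations of a a:
  Q0 ⇒ a Q0 ⇒ a a
  Q0 ⇒ Q0 a ⇒ a a

a a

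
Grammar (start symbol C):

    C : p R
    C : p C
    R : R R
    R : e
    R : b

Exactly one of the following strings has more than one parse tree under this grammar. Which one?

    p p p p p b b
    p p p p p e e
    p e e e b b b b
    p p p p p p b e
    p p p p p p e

p e e e b b b b

p p p p p b b: 1 tree
p p p p p e e: 1 tree
p e e e b b b b: 132 trees
p p p p p p b e: 1 tree
p p p p p p e: 1 tree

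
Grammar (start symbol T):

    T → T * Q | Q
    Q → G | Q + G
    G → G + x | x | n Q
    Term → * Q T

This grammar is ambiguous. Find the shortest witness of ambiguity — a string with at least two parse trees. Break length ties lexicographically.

x + x

length 1: no string has ≥2 trees
length 2: no string has ≥2 trees
length 3: x + x has 2 parse trees

Two derivations of x + x:
  T ⇒ Q ⇒ G ⇒ G + x ⇒ x + x
  T ⇒ Q ⇒ Q + G ⇒ G + G ⇒ x + G ⇒ x + x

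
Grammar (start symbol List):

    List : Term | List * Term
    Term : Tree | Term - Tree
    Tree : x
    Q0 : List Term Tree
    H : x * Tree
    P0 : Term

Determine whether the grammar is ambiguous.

Unambiguous

Only List, Term, Tree are reachable from List; ignoring the rest: The grammar is stratified — List handles '*' (left-recursive), Term handles '-', Tree atoms. Each operator has a fixed associativity and precedence level, so every string has one parse.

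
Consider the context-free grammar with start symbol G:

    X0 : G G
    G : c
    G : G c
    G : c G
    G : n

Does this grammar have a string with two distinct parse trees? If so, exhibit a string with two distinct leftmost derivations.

Witness: c c

Derivation 1: G ⇒ G c ⇒ c c
Derivation 2: G ⇒ c G ⇒ c c

Two distinct leftmost derivations for the same string.

Ambiguous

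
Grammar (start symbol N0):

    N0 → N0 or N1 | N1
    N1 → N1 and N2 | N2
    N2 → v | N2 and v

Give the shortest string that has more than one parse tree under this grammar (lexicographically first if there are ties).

length 1: no string has ≥2 trees
length 3: v and v has 2 parse trees

Two derivations of v and v:
  N0 ⇒ N1 ⇒ N1 and N2 ⇒ N2 and N2 ⇒ v and N2 ⇒ v and v
  N0 ⇒ N1 ⇒ N2 ⇒ N2 and v ⇒ v and v

v and v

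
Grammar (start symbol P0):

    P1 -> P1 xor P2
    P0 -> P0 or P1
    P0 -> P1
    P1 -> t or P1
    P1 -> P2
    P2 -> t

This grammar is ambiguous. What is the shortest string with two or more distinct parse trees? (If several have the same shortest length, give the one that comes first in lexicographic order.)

t or t

length 1: no string has ≥2 trees
length 3: t or t has 2 parse trees

Two derivations of t or t:
  P0 ⇒ P0 or P1 ⇒ P1 or P1 ⇒ P2 or P1 ⇒ t or P1 ⇒ t or P2 ⇒ t or t
  P0 ⇒ P1 ⇒ t or P1 ⇒ t or P2 ⇒ t or t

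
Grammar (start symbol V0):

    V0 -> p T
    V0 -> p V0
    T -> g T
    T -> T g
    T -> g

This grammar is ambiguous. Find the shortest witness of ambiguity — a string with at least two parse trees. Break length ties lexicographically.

length 2: no string has ≥2 trees
length 3: p g g has 2 parse trees

Two derivations of p g g:
  V0 ⇒ p T ⇒ p g T ⇒ p g g
  V0 ⇒ p T ⇒ p T g ⇒ p g g

p g g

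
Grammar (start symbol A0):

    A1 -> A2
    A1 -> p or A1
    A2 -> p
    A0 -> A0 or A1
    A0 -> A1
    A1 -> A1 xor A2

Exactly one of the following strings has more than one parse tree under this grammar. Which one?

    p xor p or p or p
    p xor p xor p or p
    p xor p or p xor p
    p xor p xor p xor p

p xor p or p or p: 2 trees
p xor p xor p or p: 1 tree
p xor p or p xor p: 1 tree
p xor p xor p xor p: 1 tree

p xor p or p or p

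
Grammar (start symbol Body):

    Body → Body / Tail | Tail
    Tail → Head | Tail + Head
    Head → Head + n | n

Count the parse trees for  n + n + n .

Parse trees for n + n + n:
  [Body [Tail [Head [Head [Head n] + n] + n]]]
  [Body [Tail [Tail [Head n]] + [Head [Head n] + n]]]
  [Body [Tail [Tail [Head [Head n] + n]] + [Head n]]]
  [Body [Tail [Tail [Tail [Head n]] + [Head n]] + [Head n]]]

4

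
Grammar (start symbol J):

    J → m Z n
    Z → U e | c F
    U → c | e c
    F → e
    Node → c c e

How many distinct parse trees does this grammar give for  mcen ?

Parse trees for mcen:
  [J m [Z [U c] e] n]
  [J m [Z c [F e]] n]

2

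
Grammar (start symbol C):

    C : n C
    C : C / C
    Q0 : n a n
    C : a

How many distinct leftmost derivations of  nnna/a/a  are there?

Parse trees for nnna/a/a (showing first 6 of 14):
  [C n [C n [C n [C [C a] / [C [C a] / [C a]]]]]]
  [C n [C n [C n [C [C [C a] / [C a]] / [C a]]]]]
  [C n [C n [C [C n [C a]] / [C [C a] / [C a]]]]]
  [C n [C n [C [C n [C [C a] / [C a]]] / [C a]]]]
  [C n [C n [C [C [C n [C a]] / [C a]] / [C a]]]]
  [C n [C [C n [C n [C a]]] / [C [C a] / [C a]]]]

14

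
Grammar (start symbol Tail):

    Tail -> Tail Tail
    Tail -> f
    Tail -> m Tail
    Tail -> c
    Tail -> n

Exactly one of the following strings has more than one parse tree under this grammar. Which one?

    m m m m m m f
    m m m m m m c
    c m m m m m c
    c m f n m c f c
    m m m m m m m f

m m m m m m f: 1 tree
m m m m m m c: 1 tree
c m m m m m c: 1 tree
c m f n m c f c: 136 trees
m m m m m m m f: 1 tree

c m f n m c f c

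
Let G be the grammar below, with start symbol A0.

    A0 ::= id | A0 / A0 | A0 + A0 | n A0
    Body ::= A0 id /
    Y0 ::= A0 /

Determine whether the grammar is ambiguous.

Witness: n id + id

Derivation 1: A0 ⇒ A0 + A0 ⇒ n A0 + A0 ⇒ n id + A0 ⇒ n id + id
Derivation 2: A0 ⇒ n A0 ⇒ n A0 + A0 ⇒ n id + A0 ⇒ n id + id

Two distinct leftmost derivations for the same string.

Ambiguous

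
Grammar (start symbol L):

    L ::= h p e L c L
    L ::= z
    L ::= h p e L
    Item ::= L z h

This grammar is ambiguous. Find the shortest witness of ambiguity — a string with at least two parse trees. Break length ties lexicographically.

h p e h p e z c z

length 1: no string has ≥2 trees
length 4: no string has ≥2 trees
length 6: no string has ≥2 trees
length 7: no string has ≥2 trees
length 9: h p e h p e z c z has 2 parse trees

Two derivations of h p e h p e z c z:
  L ⇒ h p e L c L ⇒ h p e h p e L c L ⇒ h p e h p e z c L ⇒ h p e h p e z c z
  L ⇒ h p e L ⇒ h p e h p e L c L ⇒ h p e h p e z c L ⇒ h p e h p e z c z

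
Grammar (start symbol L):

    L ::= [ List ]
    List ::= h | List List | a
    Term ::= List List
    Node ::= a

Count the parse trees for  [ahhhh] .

14

Parse trees for [ahhhh] (showing first 6 of 14):
  [L [ [List [List a] [List [List h] [List [List h] [List [List h] [List h]]]]] ]]
  [L [ [List [List a] [List [List h] [List [List [List h] [List h]] [List h]]]] ]]
  [L [ [List [List a] [List [List [List h] [List h]] [List [List h] [List h]]]] ]]
  [L [ [List [List a] [List [List [List h] [List [List h] [List h]]] [List h]]] ]]
  [L [ [List [List a] [List [List [List [List h] [List h]] [List h]] [List h]]] ]]
  [L [ [List [List [List a] [List h]] [List [List h] [List [List h] [List h]]]] ]]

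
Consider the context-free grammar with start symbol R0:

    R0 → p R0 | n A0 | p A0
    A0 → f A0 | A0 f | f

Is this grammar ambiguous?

Ambiguous

Witness: n f f

Derivation 1: R0 ⇒ n A0 ⇒ n f A0 ⇒ n f f
Derivation 2: R0 ⇒ n A0 ⇒ n A0 f ⇒ n f f

Two distinct leftmost derivations for the same string.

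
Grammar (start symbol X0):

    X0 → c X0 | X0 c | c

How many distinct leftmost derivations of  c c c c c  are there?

16

Parse trees for c c c c c (showing first 6 of 16):
  [X0 c [X0 c [X0 c [X0 c [X0 c]]]]]
  [X0 c [X0 c [X0 c [X0 [X0 c] c]]]]
  [X0 c [X0 c [X0 [X0 c [X0 c]] c]]]
  [X0 c [X0 c [X0 [X0 [X0 c] c] c]]]
  [X0 c [X0 [X0 c [X0 c [X0 c]]] c]]
  [X0 c [X0 [X0 c [X0 [X0 c] c]] c]]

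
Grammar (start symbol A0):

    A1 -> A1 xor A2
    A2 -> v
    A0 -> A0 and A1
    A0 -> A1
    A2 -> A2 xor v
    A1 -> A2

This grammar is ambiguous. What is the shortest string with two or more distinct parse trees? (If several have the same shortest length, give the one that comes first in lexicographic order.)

v xor v

length 1: no string has ≥2 trees
length 3: v xor v has 2 parse trees

Two derivations of v xor v:
  A0 ⇒ A1 ⇒ A1 xor A2 ⇒ A2 xor A2 ⇒ v xor A2 ⇒ v xor v
  A0 ⇒ A1 ⇒ A2 ⇒ A2 xor v ⇒ v xor v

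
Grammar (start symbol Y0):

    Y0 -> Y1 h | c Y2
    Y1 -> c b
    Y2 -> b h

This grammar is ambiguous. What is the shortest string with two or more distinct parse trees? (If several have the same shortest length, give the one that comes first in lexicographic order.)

c b h

length 3: c b h has 2 parse trees

Two derivations of c b h:
  Y0 ⇒ Y1 h ⇒ c b h
  Y0 ⇒ c Y2 ⇒ c b h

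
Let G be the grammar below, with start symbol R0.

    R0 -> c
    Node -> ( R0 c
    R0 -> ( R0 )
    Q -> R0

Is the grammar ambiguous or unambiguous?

Unambiguous

(Q, Node are unreachable from R0, so their rules don't affect L(R0).) L(R0) is { openⁿ atom closeⁿ : n ≥ 0 }. The bracket depth fixes n, and the derivation is forced at every step.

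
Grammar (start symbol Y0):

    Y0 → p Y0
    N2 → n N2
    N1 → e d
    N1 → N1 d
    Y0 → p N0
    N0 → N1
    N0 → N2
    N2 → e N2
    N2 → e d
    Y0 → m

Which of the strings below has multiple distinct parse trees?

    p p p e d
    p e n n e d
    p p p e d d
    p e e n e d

p p p e d: 2 trees
p e n n e d: 1 tree
p p p e d d: 1 tree
p e e n e d: 1 tree

p p p e d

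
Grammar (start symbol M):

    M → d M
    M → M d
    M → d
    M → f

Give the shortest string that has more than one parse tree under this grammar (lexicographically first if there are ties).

length 1: no string has ≥2 trees
length 2: d d has 2 parse trees

Two derivations of d d:
  M ⇒ d M ⇒ d d
  M ⇒ M d ⇒ d d

d d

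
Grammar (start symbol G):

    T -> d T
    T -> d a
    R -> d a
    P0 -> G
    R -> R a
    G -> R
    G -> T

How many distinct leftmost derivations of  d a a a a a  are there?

1

Parse trees for d a a a a a:
  [G [R [R [R [R [R d a] a] a] a] a]]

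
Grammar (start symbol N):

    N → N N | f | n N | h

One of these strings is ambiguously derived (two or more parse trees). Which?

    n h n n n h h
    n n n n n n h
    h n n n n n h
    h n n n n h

n h n n n h h

n h n n n h h: 11 trees
n n n n n n h: 1 tree
h n n n n n h: 1 tree
h n n n n h: 1 tree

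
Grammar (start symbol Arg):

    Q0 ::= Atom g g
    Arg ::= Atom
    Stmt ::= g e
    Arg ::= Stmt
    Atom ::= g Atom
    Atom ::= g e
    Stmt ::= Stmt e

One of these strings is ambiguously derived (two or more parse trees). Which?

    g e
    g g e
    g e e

g e: 2 trees
g g e: 1 tree
g e e: 1 tree

g e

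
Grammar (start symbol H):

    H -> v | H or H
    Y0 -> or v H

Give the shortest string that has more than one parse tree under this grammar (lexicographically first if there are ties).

length 1: no string has ≥2 trees
length 3: no string has ≥2 trees
length 5: v or v or v has 2 parse trees

Two derivations of v or v or v:
  H ⇒ H or H ⇒ v or H ⇒ v or H or H ⇒ v or v or H ⇒ v or v or v
  H ⇒ H or H ⇒ H or H or H ⇒ v or H or H ⇒ v or v or H ⇒ v or v or v

v or v or v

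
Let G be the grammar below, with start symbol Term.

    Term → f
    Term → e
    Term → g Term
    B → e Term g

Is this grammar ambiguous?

Only Term is reachable from Term; ignoring the rest: The reachable rules are right-linear with at most one rule per (nonterminal, next-terminal) pair. Each input token forces the next rule, so parsing is deterministic.

Unambiguous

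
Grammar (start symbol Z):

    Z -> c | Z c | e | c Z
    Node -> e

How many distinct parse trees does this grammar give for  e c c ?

1

Parse trees for e c c:
  [Z [Z [Z e] c] c]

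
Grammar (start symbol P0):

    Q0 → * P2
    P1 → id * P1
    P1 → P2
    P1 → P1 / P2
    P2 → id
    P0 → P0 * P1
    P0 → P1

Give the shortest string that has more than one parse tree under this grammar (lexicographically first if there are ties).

id * id

length 1: no string has ≥2 trees
length 3: id * id has 2 parse trees

Two derivations of id * id:
  P0 ⇒ P0 * P1 ⇒ P1 * P1 ⇒ P2 * P1 ⇒ id * P1 ⇒ id * P2 ⇒ id * id
  P0 ⇒ P1 ⇒ id * P1 ⇒ id * P2 ⇒ id * id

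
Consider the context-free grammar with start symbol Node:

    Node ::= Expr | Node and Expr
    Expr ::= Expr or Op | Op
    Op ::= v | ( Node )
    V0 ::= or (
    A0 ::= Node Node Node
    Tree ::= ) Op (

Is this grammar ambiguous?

Unambiguous

Only Node, Expr, Op are reachable from Node; ignoring the rest: The grammar is stratified — Node handles 'and' (left-recursive), Expr handles 'or', Op atoms. Each operator has a fixed associativity and precedence level, so every string has one parse.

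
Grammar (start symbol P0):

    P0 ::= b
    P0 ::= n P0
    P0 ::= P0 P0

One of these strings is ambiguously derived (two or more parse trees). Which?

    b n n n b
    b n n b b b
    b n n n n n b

b n n b b b

b n n n b: 1 tree
b n n b b b: 14 trees
b n n n n n b: 1 tree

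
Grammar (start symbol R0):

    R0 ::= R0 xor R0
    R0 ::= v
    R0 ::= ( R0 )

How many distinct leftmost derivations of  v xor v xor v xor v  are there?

5

Parse trees for v xor v xor v xor v:
  [R0 [R0 v] xor [R0 [R0 v] xor [R0 [R0 v] xor [R0 v]]]]
  [R0 [R0 v] xor [R0 [R0 [R0 v] xor [R0 v]] xor [R0 v]]]
  [R0 [R0 [R0 v] xor [R0 v]] xor [R0 [R0 v] xor [R0 v]]]
  [R0 [R0 [R0 v] xor [R0 [R0 v] xor [R0 v]]] xor [R0 v]]
  [R0 [R0 [R0 [R0 v] xor [R0 v]] xor [R0 v]] xor [R0 v]]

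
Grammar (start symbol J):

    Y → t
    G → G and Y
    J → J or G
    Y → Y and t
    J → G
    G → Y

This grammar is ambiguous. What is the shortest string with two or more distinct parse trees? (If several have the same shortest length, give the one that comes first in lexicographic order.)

t and t

length 1: no string has ≥2 trees
length 3: t and t has 2 parse trees

Two derivations of t and t:
  J ⇒ G ⇒ G and Y ⇒ Y and Y ⇒ t and Y ⇒ t and t
  J ⇒ G ⇒ Y ⇒ Y and t ⇒ t and t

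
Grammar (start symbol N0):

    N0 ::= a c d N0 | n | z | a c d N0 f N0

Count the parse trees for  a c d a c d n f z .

2

Parse trees for a c d a c d n f z:
  [N0 a c d [N0 a c d [N0 n] f [N0 z]]]
  [N0 a c d [N0 a c d [N0 n]] f [N0 z]]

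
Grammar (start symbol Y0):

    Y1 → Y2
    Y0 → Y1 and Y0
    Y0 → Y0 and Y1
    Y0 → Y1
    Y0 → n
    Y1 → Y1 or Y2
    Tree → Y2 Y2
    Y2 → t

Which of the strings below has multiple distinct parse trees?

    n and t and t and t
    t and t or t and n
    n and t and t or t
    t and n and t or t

n and t and t and t: 1 tree
t and t or t and n: 1 tree
n and t and t or t: 1 tree
t and n and t or t: 2 trees

t and n and t or t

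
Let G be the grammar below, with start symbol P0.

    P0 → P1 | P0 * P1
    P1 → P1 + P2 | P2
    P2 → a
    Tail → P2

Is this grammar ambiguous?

Unambiguous

(Tail is unreachable from P0, so its rules don't affect L(P0).) P0 → P0 * P1 | P1  ;  P1 → P1 + P2 | P2  — a left-associative chain with P2 at the bottom. Each string factors uniquely by precedence.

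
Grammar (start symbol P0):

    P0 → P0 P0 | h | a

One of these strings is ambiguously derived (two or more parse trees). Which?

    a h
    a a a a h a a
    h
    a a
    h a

a a a a h a a

a h: 1 tree
a a a a h a a: 132 trees
h: 1 tree
a a: 1 tree
h a: 1 tree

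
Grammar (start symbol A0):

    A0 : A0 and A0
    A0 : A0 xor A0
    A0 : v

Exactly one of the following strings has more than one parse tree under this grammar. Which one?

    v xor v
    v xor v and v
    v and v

v xor v: 1 tree
v xor v and v: 2 trees
v and v: 1 tree

v xor v and v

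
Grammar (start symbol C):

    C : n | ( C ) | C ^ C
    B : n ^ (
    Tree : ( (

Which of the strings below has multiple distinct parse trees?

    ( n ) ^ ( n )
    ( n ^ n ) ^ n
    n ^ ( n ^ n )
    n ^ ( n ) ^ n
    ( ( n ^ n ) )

n ^ ( n ) ^ n

( n ) ^ ( n ): 1 tree
( n ^ n ) ^ n: 1 tree
n ^ ( n ^ n ): 1 tree
n ^ ( n ) ^ n: 2 trees
( ( n ^ n ) ): 1 tree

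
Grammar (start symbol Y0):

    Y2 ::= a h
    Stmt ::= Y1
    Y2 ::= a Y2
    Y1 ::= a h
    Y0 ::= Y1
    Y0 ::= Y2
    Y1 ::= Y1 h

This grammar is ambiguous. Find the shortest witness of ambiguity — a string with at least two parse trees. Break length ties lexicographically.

length 2: a h has 2 parse trees

Two derivations of a h:
  Y0 ⇒ Y1 ⇒ a h
  Y0 ⇒ Y2 ⇒ a h

a h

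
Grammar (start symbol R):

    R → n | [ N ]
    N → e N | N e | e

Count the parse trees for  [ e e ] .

Parse trees for [ e e ]:
  [R [ [N e [N e]] ]]
  [R [ [N [N e] e] ]]

2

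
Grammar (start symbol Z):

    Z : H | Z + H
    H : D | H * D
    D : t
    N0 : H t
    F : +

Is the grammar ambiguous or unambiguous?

(N0, F are unreachable from Z, so their rules don't affect L(Z).) This is a standard precedence ladder (Z over H over D), with each level left-recursive on its own operator ('+' at Z, '*' at H). That structure is LR(1), hence unambiguous.

Unambiguous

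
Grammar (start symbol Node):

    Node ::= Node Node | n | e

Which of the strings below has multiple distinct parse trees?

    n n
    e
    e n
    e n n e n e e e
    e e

n n: 1 tree
e: 1 tree
e n: 1 tree
e n n e n e e e: 429 trees
e e: 1 tree

e n n e n e e e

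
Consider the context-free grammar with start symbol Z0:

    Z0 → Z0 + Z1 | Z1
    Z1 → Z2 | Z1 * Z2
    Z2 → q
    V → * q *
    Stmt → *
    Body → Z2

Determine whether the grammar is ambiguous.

Unambiguous

(V, Stmt, Body are unreachable from Z0, so their rules don't affect L(Z0).) Z0 → Z0 + Z1 | Z1  ;  Z1 → Z1 * Z2 | Z2  — a left-associative chain with Z2 at the bottom. Each string factors uniquely by precedence.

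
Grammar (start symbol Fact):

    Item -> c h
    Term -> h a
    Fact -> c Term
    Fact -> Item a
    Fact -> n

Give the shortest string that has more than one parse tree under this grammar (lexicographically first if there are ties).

c h a

length 1: no string has ≥2 trees
length 3: c h a has 2 parse trees

Two derivations of c h a:
  Fact ⇒ c Term ⇒ c h a
  Fact ⇒ Item a ⇒ c h a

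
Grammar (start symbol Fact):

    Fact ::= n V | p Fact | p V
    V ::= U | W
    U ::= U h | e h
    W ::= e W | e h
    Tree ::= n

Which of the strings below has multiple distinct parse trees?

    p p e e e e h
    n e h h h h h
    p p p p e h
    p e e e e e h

p p p p e h

p p e e e e h: 1 tree
n e h h h h h: 1 tree
p p p p e h: 2 trees
p e e e e e h: 1 tree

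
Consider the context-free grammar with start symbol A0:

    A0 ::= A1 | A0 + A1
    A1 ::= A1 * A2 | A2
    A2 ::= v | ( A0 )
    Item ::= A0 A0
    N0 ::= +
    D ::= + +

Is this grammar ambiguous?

(Item, N0, D are unreachable from A0, so their rules don't affect L(A0).) This is a standard precedence ladder (A0 over A1 over A2), with each level left-recursive on its own operator ('+' at A0, '*' at A1). That structure is LR(1), hence unambiguous.

Unambiguous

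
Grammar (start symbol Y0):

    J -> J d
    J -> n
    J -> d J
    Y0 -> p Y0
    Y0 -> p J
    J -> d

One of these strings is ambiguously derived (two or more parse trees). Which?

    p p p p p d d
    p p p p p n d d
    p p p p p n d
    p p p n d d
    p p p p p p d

p p p p p d d: 2 trees
p p p p p n d d: 1 tree
p p p p p n d: 1 tree
p p p n d d: 1 tree
p p p p p p d: 1 tree

p p p p p d d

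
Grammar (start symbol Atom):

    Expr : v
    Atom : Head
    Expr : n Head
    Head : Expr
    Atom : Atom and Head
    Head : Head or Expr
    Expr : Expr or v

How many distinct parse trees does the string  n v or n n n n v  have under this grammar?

Parse trees for n v or n n n n v:
  [Atom [Head [Expr n [Head [Head [Expr v]] or [Expr n [Head [Expr n [Head [Expr n [Head [Expr n [Head [Expr v]]]]]]]]]]]]]
  [Atom [Head [Head [Expr n [Head [Expr v]]]] or [Expr n [Head [Expr n [Head [Expr n [Head [Expr n [Head [Expr v]]]]]]]]]]]

2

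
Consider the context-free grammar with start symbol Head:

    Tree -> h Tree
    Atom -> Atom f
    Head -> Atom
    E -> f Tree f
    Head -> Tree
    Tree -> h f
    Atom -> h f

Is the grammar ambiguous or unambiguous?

Ambiguous

Witness: h f

Derivation 1: Head ⇒ Atom ⇒ h f
Derivation 2: Head ⇒ Tree ⇒ h f

Two distinct leftmost derivations for the same string.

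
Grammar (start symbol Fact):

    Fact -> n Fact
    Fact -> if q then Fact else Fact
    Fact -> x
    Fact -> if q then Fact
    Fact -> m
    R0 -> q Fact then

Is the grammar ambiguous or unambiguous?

Ambiguous

Witness: if q then if q then m else m

Derivation 1: Fact ⇒ if q then Fact else Fact ⇒ if q then if q then Fact else Fact ⇒ if q then if q then m else Fact ⇒ if q then if q then m else m
Derivation 2: Fact ⇒ if q then Fact ⇒ if q then if q then Fact else Fact ⇒ if q then if q then m else Fact ⇒ if q then if q then m else m

Two distinct leftmost derivations for the same string.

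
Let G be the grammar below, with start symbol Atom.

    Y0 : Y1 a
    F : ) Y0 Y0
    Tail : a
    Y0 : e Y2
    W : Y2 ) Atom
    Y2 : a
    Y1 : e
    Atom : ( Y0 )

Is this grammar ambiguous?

Ambiguous

Witness: ( e a )

Derivation 1: Atom ⇒ ( Y0 ) ⇒ ( Y1 a ) ⇒ ( e a )
Derivation 2: Atom ⇒ ( Y0 ) ⇒ ( e Y2 ) ⇒ ( e a )

Two distinct leftmost derivations for the same string.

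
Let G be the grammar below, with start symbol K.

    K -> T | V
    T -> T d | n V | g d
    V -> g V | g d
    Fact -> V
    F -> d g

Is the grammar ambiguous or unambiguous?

Witness: g d

Derivation 1: K ⇒ T ⇒ g d
Derivation 2: K ⇒ V ⇒ g d

Two distinct leftmost derivations for the same string.

Ambiguous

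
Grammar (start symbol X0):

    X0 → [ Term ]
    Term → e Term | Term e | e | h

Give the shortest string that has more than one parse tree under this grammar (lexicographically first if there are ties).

length 3: no string has ≥2 trees
length 4: [ e e ] has 2 parse trees

Two derivations of [ e e ]:
  X0 ⇒ [ Term ] ⇒ [ e Term ] ⇒ [ e e ]
  X0 ⇒ [ Term ] ⇒ [ Term e ] ⇒ [ e e ]

[ e e ]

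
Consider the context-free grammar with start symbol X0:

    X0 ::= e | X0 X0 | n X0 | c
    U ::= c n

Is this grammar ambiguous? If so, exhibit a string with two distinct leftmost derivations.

Ambiguous

Witness: c c c

Derivation 1: X0 ⇒ X0 X0 ⇒ X0 X0 X0 ⇒ c X0 X0 ⇒ c c X0 ⇒ c c c
Derivation 2: X0 ⇒ X0 X0 ⇒ c X0 ⇒ c X0 X0 ⇒ c c X0 ⇒ c c c

Two distinct leftmost derivations for the same string.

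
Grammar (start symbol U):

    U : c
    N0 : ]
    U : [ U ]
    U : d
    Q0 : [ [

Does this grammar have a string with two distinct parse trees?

Unambiguous

(N0, Q0 are unreachable from U, so their rules don't affect L(U).) L(U) is { openⁿ atom closeⁿ : n ≥ 0 }. The bracket depth fixes n, and the derivation is forced at every step.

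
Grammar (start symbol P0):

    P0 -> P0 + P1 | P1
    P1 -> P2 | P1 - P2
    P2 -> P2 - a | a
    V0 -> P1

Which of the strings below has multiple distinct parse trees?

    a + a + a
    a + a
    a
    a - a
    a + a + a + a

a - a

a + a + a: 1 tree
a + a: 1 tree
a: 1 tree
a - a: 2 trees
a + a + a + a: 1 tree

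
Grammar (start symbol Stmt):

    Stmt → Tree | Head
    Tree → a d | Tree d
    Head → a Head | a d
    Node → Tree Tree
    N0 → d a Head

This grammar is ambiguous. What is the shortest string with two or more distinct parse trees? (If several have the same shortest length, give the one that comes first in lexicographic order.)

length 2: a d has 2 parse trees

Two derivations of a d:
  Stmt ⇒ Tree ⇒ a d
  Stmt ⇒ Head ⇒ a d

a d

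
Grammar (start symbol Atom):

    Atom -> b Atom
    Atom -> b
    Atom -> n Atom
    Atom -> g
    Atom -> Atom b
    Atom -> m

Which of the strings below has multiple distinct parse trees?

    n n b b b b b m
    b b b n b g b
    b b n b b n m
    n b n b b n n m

n n b b b b b m: 1 tree
b b b n b g b: 6 trees
b b n b b n m: 1 tree
n b n b b n n m: 1 tree

b b b n b g b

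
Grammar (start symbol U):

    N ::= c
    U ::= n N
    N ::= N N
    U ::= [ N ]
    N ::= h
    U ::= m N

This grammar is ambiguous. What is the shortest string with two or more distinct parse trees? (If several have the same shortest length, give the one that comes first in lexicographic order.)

length 2: no string has ≥2 trees
length 3: no string has ≥2 trees
length 4: m c c c has 2 parse trees

Two derivations of m c c c:
  U ⇒ m N ⇒ m N N ⇒ m c N ⇒ m c N N ⇒ m c c N ⇒ m c c c
  U ⇒ m N ⇒ m N N ⇒ m N N N ⇒ m c N N ⇒ m c c N ⇒ m c c c

m c c c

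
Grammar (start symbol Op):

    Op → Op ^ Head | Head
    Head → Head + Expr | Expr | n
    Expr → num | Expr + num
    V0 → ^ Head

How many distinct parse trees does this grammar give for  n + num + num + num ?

Parse trees for n + num + num + num:
  [Op [Head [Head n] + [Expr [Expr [Expr num] + num] + num]]]
  [Op [Head [Head [Head n] + [Expr num]] + [Expr [Expr num] + num]]]
  [Op [Head [Head [Head n] + [Expr [Expr num] + num]] + [Expr num]]]
  [Op [Head [Head [Head [Head n] + [Expr num]] + [Expr num]] + [Expr num]]]

4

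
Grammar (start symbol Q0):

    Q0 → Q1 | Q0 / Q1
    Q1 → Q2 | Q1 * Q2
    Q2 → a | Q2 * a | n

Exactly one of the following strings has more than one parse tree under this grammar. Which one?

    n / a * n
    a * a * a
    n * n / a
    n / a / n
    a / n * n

n / a * n: 1 tree
a * a * a: 4 trees
n * n / a: 1 tree
n / a / n: 1 tree
a / n * n: 1 tree

a * a * a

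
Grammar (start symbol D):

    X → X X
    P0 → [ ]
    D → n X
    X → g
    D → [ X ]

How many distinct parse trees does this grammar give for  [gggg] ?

Parse trees for [gggg]:
  [D [ [X [X g] [X [X g] [X [X g] [X g]]]] ]]
  [D [ [X [X g] [X [X [X g] [X g]] [X g]]] ]]
  [D [ [X [X [X g] [X g]] [X [X g] [X g]]] ]]
  [D [ [X [X [X g] [X [X g] [X g]]] [X g]] ]]
  [D [ [X [X [X [X g] [X g]] [X g]] [X g]] ]]

5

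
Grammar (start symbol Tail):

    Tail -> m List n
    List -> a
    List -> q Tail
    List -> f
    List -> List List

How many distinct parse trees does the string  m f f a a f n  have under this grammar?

14

Parse trees for m f f a a f n (showing first 6 of 14):
  [Tail m [List [List f] [List [List f] [List [List a] [List [List a] [List f]]]]] n]
  [Tail m [List [List f] [List [List f] [List [List [List a] [List a]] [List f]]]] n]
  [Tail m [List [List f] [List [List [List f] [List a]] [List [List a] [List f]]]] n]
  [Tail m [List [List f] [List [List [List f] [List [List a] [List a]]] [List f]]] n]
  [Tail m [List [List f] [List [List [List [List f] [List a]] [List a]] [List f]]] n]
  [Tail m [List [List [List f] [List f]] [List [List a] [List [List a] [List f]]]] n]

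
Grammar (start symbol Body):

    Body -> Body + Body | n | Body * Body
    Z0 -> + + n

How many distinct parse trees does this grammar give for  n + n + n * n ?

5

Parse trees for n + n + n * n:
  [Body [Body n] + [Body [Body n] + [Body [Body n] * [Body n]]]]
  [Body [Body n] + [Body [Body [Body n] + [Body n]] * [Body n]]]
  [Body [Body [Body n] + [Body n]] + [Body [Body n] * [Body n]]]
  [Body [Body [Body n] + [Body [Body n] + [Body n]]] * [Body n]]
  [Body [Body [Body [Body n] + [Body n]] + [Body n]] * [Body n]]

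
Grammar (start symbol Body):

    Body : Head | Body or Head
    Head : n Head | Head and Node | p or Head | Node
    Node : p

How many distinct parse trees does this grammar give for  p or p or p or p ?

8

Parse trees for p or p or p or p:
  [Body [Head p or [Head p or [Head p or [Head [Node p]]]]]]
  [Body [Body [Head [Node p]]] or [Head p or [Head p or [Head [Node p]]]]]
  [Body [Body [Head p or [Head [Node p]]]] or [Head p or [Head [Node p]]]]
  [Body [Body [Body [Head [Node p]]] or [Head [Node p]]] or [Head p or [Head [Node p]]]]
  [Body [Body [Head p or [Head p or [Head [Node p]]]]] or [Head [Node p]]]
  [Body [Body [Body [Head [Node p]]] or [Head p or [Head [Node p]]]] or [Head [Node p]]]
  [Body [Body [Body [Head p or [Head [Node p]]]] or [Head [Node p]]] or [Head [Node p]]]
  [Body [Body [Body [Body [Head [Node p]]] or [Head [Node p]]] or [Head [Node p]]] or [Head [Node p]]]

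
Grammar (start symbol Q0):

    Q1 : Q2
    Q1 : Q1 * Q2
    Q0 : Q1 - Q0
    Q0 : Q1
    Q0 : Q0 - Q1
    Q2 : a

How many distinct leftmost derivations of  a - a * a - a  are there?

4

Parse trees for a - a * a - a:
  [Q0 [Q1 [Q2 a]] - [Q0 [Q1 [Q1 [Q2 a]] * [Q2 a]] - [Q0 [Q1 [Q2 a]]]]]
  [Q0 [Q1 [Q2 a]] - [Q0 [Q0 [Q1 [Q1 [Q2 a]] * [Q2 a]]] - [Q1 [Q2 a]]]]
  [Q0 [Q0 [Q1 [Q2 a]] - [Q0 [Q1 [Q1 [Q2 a]] * [Q2 a]]]] - [Q1 [Q2 a]]]
  [Q0 [Q0 [Q0 [Q1 [Q2 a]]] - [Q1 [Q1 [Q2 a]] * [Q2 a]]] - [Q1 [Q2 a]]]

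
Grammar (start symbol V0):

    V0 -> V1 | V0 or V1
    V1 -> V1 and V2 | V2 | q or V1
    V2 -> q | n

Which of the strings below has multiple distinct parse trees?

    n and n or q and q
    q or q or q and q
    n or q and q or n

n and n or q and q: 1 tree
q or q or q and q: 7 trees
n or q and q or n: 1 tree

q or q or q and q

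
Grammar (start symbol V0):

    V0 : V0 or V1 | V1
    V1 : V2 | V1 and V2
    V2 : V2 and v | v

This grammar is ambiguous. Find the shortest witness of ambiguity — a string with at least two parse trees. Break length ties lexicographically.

length 1: no string has ≥2 trees
length 3: v and v has 2 parse trees

Two derivations of v and v:
  V0 ⇒ V1 ⇒ V2 ⇒ V2 and v ⇒ v and v
  V0 ⇒ V1 ⇒ V1 and V2 ⇒ V2 and V2 ⇒ v and V2 ⇒ v and v

v and v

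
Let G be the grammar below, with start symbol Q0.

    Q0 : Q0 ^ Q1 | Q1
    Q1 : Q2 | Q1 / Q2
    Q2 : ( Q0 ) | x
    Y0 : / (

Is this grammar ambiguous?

(Y0 is unreachable from Q0, so its rules don't affect L(Q0).) Q0 → Q0 ^ Q1 | Q1  ;  Q1 → Q1 / Q2 | Q2  — a left-associative chain with Q2 at the bottom. Each string factors uniquely by precedence.

Unambiguous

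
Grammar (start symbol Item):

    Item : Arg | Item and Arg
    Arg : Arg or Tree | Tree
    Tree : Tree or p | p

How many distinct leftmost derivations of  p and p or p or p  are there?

4

Parse trees for p and p or p or p:
  [Item [Item [Arg [Tree p]]] and [Arg [Arg [Tree p]] or [Tree [Tree p] or p]]]
  [Item [Item [Arg [Tree p]]] and [Arg [Arg [Arg [Tree p]] or [Tree p]] or [Tree p]]]
  [Item [Item [Arg [Tree p]]] and [Arg [Arg [Tree [Tree p] or p]] or [Tree p]]]
  [Item [Item [Arg [Tree p]]] and [Arg [Tree [Tree [Tree p] or p] or p]]]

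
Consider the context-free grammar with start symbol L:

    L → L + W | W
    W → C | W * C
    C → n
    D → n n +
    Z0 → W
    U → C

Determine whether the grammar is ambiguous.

(D, Z0, U are unreachable from L, so their rules don't affect L(L).) L → L + W | W  ;  W → W * C | C  — a left-associative chain with C at the bottom. Each string factors uniquely by precedence.

Unambiguous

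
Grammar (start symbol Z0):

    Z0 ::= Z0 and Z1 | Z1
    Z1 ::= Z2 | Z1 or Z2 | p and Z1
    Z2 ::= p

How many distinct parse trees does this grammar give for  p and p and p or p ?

Parse trees for p and p and p or p:
  [Z0 [Z0 [Z1 [Z2 p]]] and [Z1 [Z1 p and [Z1 [Z2 p]]] or [Z2 p]]]
  [Z0 [Z0 [Z1 [Z2 p]]] and [Z1 p and [Z1 [Z1 [Z2 p]] or [Z2 p]]]]
  [Z0 [Z0 [Z0 [Z1 [Z2 p]]] and [Z1 [Z2 p]]] and [Z1 [Z1 [Z2 p]] or [Z2 p]]]
  [Z0 [Z0 [Z1 p and [Z1 [Z2 p]]]] and [Z1 [Z1 [Z2 p]] or [Z2 p]]]
  [Z0 [Z1 [Z1 p and [Z1 p and [Z1 [Z2 p]]]] or [Z2 p]]]
  [Z0 [Z1 p and [Z1 [Z1 p and [Z1 [Z2 p]]] or [Z2 p]]]]
  [Z0 [Z1 p and [Z1 p and [Z1 [Z1 [Z2 p]] or [Z2 p]]]]]

7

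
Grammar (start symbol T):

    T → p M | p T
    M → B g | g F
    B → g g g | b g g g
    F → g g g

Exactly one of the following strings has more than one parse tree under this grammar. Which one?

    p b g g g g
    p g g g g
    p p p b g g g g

p b g g g g: 1 tree
p g g g g: 2 trees
p p p b g g g g: 1 tree

p g g g g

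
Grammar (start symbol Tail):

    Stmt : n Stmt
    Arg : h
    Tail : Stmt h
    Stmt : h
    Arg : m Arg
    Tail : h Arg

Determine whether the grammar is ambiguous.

Ambiguous

Witness: h h

Derivation 1: Tail ⇒ Stmt h ⇒ h h
Derivation 2: Tail ⇒ h Arg ⇒ h h

Two distinct leftmost derivations for the same string.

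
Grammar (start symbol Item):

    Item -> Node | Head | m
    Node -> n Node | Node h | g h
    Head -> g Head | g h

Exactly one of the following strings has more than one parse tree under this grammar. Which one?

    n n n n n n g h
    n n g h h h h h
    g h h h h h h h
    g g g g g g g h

n n n n n n g h: 1 tree
n n g h h h h h: 15 trees
g h h h h h h h: 1 tree
g g g g g g g h: 1 tree

n n g h h h h h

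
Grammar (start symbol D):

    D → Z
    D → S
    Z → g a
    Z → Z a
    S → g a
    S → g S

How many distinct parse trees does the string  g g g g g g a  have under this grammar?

1

Parse trees for g g g g g g a:
  [D [S g [S g [S g [S g [S g [S g a]]]]]]]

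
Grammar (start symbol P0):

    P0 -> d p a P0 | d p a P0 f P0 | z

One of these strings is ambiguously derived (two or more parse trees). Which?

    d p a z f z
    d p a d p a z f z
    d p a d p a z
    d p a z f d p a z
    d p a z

d p a z f z: 1 tree
d p a d p a z f z: 2 trees
d p a d p a z: 1 tree
d p a z f d p a z: 1 tree
d p a z: 1 tree

d p a d p a z f z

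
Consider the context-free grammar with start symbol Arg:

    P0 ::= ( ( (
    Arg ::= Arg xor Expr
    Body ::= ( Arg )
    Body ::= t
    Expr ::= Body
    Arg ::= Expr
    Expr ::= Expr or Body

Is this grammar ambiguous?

Unambiguous

(P0 is unreachable from Arg, so its rules don't affect L(Arg).) Arg → Arg xor Expr | Expr  ;  Expr → Expr or Body | Body  — a left-associative chain with Body at the bottom. Each string factors uniquely by precedence.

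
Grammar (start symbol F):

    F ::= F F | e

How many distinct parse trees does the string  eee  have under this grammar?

Parse trees for eee:
  [F [F e] [F [F e] [F e]]]
  [F [F [F e] [F e]] [F e]]

2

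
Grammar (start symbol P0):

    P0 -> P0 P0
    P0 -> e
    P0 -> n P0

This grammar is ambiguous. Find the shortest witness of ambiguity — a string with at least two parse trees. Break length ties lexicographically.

e e e

length 1: no string has ≥2 trees
length 2: no string has ≥2 trees
length 3: e e e has 2 parse trees

Two derivations of e e e:
  P0 ⇒ P0 P0 ⇒ P0 P0 P0 ⇒ e P0 P0 ⇒ e e P0 ⇒ e e e
  P0 ⇒ P0 P0 ⇒ e P0 ⇒ e P0 P0 ⇒ e e P0 ⇒ e e e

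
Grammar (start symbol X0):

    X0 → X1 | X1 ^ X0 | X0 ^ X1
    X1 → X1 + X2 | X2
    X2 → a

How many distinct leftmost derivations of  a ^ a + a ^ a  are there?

4

Parse trees for a ^ a + a ^ a:
  [X0 [X1 [X2 a]] ^ [X0 [X1 [X1 [X2 a]] + [X2 a]] ^ [X0 [X1 [X2 a]]]]]
  [X0 [X1 [X2 a]] ^ [X0 [X0 [X1 [X1 [X2 a]] + [X2 a]]] ^ [X1 [X2 a]]]]
  [X0 [X0 [X1 [X2 a]] ^ [X0 [X1 [X1 [X2 a]] + [X2 a]]]] ^ [X1 [X2 a]]]
  [X0 [X0 [X0 [X1 [X2 a]]] ^ [X1 [X1 [X2 a]] + [X2 a]]] ^ [X1 [X2 a]]]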